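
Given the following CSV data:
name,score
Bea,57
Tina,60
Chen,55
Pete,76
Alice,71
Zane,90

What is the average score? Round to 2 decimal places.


Scores: 57, 60, 55, 76, 71, 90
Sum = 409
Count = 6
Average = 409 / 6 = 68.17

ANSWER: 68.17


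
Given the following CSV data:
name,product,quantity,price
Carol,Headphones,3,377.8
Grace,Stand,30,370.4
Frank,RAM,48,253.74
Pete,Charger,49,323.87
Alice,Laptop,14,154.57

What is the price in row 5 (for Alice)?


Row 5: Alice
Column 'price' = 154.57

ANSWER: 154.57


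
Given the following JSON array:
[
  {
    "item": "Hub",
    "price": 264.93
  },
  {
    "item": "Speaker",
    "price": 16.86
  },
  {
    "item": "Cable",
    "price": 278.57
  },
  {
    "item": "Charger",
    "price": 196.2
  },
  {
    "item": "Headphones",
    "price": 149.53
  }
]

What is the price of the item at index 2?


Array index 2 -> Cable
price = 278.57

ANSWER: 278.57


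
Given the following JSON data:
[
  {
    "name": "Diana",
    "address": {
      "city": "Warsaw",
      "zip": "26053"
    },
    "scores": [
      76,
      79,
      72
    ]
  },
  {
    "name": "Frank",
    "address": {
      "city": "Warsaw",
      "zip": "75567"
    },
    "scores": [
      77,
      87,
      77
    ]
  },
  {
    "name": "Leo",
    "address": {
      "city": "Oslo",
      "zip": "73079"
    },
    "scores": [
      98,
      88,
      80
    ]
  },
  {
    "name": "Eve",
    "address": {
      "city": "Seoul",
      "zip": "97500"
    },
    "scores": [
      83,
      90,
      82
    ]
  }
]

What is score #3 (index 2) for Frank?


Path: records[1].scores[2]
Value: 77

ANSWER: 77


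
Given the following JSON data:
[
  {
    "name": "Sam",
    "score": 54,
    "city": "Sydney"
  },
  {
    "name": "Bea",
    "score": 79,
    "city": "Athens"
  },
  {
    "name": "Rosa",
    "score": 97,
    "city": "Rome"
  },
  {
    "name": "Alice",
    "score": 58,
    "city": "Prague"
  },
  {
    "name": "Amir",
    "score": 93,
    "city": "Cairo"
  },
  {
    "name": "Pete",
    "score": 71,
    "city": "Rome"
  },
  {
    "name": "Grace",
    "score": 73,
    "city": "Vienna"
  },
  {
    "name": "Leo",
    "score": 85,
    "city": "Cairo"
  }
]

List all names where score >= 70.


Filtering records where score >= 70:
  Sam (score=54) -> no
  Bea (score=79) -> YES
  Rosa (score=97) -> YES
  Alice (score=58) -> no
  Amir (score=93) -> YES
  Pete (score=71) -> YES
  Grace (score=73) -> YES
  Leo (score=85) -> YES


ANSWER: Bea, Rosa, Amir, Pete, Grace, Leo


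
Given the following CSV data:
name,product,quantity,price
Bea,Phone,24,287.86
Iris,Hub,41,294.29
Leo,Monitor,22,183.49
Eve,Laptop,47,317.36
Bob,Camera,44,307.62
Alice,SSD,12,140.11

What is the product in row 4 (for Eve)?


Row 4: Eve
Column 'product' = Laptop

ANSWER: Laptop


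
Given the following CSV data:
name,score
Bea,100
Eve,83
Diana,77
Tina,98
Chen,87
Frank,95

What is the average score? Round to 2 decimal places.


Scores: 100, 83, 77, 98, 87, 95
Sum = 540
Count = 6
Average = 540 / 6 = 90.00

ANSWER: 90.00


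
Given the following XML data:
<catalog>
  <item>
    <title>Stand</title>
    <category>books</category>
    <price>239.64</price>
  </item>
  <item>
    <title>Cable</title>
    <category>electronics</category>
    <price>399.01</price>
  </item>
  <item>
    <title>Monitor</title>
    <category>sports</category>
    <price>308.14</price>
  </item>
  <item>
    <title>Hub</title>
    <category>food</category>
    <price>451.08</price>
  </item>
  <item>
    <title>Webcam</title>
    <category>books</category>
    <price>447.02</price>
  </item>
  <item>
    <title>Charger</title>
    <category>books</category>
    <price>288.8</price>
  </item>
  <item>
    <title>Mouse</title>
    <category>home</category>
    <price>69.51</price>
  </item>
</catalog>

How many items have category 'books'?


Scanning <item> elements for <category>books</category>:
  Item 1: Stand -> MATCH
  Item 5: Webcam -> MATCH
  Item 6: Charger -> MATCH
Count: 3

ANSWER: 3


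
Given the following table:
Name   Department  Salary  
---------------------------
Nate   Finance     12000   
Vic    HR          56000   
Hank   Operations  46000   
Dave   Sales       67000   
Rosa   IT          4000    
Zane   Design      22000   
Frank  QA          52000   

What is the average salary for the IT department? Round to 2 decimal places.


IT department members:
  Rosa: 4000
Sum = 4000
Count = 1
Average = 4000 / 1 = 4000.00

ANSWER: 4000.00


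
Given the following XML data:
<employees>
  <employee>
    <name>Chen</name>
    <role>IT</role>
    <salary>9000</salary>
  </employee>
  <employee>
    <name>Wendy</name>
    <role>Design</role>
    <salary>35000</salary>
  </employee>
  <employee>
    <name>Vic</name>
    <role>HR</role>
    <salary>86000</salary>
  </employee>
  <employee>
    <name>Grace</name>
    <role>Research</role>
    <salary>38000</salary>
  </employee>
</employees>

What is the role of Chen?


Searching for <employee> with <name>Chen</name>
Found at position 1
<role>IT</role>

ANSWER: IT


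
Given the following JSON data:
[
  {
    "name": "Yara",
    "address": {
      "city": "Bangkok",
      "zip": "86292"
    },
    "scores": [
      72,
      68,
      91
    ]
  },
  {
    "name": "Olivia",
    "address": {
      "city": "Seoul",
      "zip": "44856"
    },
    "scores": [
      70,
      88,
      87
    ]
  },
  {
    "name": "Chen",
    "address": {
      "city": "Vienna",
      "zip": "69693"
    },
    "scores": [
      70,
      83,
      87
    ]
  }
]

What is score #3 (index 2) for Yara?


Path: records[0].scores[2]
Value: 91

ANSWER: 91


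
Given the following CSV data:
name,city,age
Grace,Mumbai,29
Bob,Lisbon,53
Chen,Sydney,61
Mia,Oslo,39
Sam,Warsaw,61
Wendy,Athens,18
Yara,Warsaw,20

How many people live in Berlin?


Scanning city column for 'Berlin':
Total matches: 0

ANSWER: 0


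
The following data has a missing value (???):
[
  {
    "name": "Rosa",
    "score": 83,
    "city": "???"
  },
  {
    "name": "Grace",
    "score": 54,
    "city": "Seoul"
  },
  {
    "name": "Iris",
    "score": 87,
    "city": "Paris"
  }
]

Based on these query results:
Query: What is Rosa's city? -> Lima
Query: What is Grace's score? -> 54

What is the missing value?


The missing value is Rosa's city
From query: Rosa's city = Lima

ANSWER: Lima


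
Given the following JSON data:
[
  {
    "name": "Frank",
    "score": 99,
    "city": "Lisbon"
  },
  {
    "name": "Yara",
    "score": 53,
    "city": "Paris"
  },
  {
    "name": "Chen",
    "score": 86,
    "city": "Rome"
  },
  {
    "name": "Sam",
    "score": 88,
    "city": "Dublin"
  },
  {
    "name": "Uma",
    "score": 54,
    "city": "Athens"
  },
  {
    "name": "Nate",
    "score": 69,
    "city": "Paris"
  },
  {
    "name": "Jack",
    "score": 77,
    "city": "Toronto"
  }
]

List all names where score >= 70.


Filtering records where score >= 70:
  Frank (score=99) -> YES
  Yara (score=53) -> no
  Chen (score=86) -> YES
  Sam (score=88) -> YES
  Uma (score=54) -> no
  Nate (score=69) -> no
  Jack (score=77) -> YES


ANSWER: Frank, Chen, Sam, Jack


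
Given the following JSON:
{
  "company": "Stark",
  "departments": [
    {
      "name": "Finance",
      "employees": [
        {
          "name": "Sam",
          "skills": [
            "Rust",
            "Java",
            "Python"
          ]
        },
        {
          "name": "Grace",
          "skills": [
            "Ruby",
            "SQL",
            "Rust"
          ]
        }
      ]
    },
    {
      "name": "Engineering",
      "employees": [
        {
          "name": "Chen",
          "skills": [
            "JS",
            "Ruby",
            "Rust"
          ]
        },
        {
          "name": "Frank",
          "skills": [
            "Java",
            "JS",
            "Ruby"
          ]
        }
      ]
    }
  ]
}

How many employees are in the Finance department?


Path: departments[0].employees
Count: 2

ANSWER: 2


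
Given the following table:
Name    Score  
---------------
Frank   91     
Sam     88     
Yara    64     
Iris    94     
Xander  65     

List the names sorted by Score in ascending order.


Sorting by Score (ascending):
  Yara: 64
  Xander: 65
  Sam: 88
  Frank: 91
  Iris: 94


ANSWER: Yara, Xander, Sam, Frank, Iris


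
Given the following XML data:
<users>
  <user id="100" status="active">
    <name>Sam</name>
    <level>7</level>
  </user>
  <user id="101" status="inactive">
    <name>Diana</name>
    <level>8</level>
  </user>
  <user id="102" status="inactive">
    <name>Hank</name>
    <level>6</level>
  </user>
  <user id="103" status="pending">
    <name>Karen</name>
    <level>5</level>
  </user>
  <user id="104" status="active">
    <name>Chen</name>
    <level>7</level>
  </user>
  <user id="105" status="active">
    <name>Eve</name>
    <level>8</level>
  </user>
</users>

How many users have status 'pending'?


Counting users with status='pending':
  Karen (id=103) -> MATCH
Count: 1

ANSWER: 1


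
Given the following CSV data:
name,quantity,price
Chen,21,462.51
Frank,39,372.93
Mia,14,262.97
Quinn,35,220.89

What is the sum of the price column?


Values in 'price' column:
  Row 1: 462.51
  Row 2: 372.93
  Row 3: 262.97
  Row 4: 220.89
Sum = 462.51 + 372.93 + 262.97 + 220.89 = 1319.3

ANSWER: 1319.3


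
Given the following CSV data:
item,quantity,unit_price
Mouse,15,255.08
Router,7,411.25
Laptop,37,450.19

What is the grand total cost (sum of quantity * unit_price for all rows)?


Computing row totals:
  Mouse: 15 * 255.08 = 3826.2
  Router: 7 * 411.25 = 2878.75
  Laptop: 37 * 450.19 = 16657.03
Grand total = 3826.2 + 2878.75 + 16657.03 = 23361.98

ANSWER: 23361.98


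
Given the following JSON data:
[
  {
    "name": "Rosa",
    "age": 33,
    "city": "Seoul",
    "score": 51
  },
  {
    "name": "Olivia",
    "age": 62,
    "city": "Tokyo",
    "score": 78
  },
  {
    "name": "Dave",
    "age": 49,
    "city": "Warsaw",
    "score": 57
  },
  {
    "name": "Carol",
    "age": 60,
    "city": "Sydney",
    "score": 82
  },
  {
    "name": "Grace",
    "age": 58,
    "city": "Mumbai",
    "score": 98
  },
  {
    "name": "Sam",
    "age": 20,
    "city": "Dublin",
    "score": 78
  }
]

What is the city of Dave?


Looking up record where name = Dave
Record index: 2
Field 'city' = Warsaw

ANSWER: Warsaw


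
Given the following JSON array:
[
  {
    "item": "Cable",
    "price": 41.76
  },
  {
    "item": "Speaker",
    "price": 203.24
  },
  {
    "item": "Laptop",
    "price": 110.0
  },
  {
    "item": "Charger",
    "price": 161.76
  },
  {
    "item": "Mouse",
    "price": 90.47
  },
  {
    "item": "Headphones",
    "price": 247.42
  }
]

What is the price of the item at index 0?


Array index 0 -> Cable
price = 41.76

ANSWER: 41.76


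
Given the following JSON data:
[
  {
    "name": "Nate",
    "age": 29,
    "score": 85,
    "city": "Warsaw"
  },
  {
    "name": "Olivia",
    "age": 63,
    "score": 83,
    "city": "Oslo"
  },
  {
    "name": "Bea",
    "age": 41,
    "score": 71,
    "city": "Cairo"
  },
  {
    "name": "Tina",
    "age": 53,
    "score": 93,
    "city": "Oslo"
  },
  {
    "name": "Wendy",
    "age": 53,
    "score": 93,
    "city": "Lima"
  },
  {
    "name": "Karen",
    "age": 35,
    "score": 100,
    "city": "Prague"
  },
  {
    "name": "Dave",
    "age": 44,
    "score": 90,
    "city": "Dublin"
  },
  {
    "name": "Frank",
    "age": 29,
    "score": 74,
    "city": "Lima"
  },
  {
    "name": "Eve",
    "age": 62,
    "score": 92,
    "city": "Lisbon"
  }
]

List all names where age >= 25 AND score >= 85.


Checking both conditions:
  Nate (age=29, score=85) -> YES
  Olivia (age=63, score=83) -> no
  Bea (age=41, score=71) -> no
  Tina (age=53, score=93) -> YES
  Wendy (age=53, score=93) -> YES
  Karen (age=35, score=100) -> YES
  Dave (age=44, score=90) -> YES
  Frank (age=29, score=74) -> no
  Eve (age=62, score=92) -> YES


ANSWER: Nate, Tina, Wendy, Karen, Dave, Eve


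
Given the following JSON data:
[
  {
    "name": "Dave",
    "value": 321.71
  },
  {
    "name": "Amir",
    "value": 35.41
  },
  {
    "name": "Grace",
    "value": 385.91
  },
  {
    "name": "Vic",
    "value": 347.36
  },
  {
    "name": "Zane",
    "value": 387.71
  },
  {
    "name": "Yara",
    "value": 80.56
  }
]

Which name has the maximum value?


Comparing values:
  Dave: 321.71
  Amir: 35.41
  Grace: 385.91
  Vic: 347.36
  Zane: 387.71
  Yara: 80.56
Maximum: Zane (387.71)

ANSWER: Zane


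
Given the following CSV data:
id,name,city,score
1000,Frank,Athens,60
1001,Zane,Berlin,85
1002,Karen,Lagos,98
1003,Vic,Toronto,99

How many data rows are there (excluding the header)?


Counting rows (excluding header):
Header: id,name,city,score
Data rows: 4

ANSWER: 4


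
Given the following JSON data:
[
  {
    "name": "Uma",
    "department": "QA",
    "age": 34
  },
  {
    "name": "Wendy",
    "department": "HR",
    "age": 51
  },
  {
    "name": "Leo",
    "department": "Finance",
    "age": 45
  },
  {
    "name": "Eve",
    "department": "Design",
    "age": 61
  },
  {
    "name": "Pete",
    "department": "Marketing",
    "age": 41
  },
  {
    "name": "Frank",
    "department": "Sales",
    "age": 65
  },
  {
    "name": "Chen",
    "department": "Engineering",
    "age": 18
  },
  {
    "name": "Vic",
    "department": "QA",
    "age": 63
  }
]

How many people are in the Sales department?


Scanning records for department = Sales
  Record 5: Frank
Count: 1

ANSWER: 1


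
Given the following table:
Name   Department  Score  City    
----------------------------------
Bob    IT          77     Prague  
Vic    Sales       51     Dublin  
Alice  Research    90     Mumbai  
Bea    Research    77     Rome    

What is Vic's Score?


Row 2: Vic
Score = 51

ANSWER: 51


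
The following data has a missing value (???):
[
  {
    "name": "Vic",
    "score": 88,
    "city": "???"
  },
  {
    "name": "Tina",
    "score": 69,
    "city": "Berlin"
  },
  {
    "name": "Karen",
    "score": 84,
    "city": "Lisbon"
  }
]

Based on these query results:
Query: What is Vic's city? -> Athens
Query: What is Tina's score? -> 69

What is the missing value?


The missing value is Vic's city
From query: Vic's city = Athens

ANSWER: Athens


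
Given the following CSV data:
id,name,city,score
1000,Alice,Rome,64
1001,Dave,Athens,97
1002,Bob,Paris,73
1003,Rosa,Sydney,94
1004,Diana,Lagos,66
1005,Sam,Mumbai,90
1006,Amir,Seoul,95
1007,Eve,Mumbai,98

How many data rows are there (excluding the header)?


Counting rows (excluding header):
Header: id,name,city,score
Data rows: 8

ANSWER: 8


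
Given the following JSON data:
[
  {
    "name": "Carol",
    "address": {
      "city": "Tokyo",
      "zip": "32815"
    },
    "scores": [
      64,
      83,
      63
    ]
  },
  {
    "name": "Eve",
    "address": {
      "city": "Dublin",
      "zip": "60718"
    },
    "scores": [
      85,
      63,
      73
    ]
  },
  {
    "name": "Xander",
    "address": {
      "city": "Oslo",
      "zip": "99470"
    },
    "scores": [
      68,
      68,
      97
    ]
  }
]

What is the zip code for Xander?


Path: records[2].address.zip
Value: 99470

ANSWER: 99470


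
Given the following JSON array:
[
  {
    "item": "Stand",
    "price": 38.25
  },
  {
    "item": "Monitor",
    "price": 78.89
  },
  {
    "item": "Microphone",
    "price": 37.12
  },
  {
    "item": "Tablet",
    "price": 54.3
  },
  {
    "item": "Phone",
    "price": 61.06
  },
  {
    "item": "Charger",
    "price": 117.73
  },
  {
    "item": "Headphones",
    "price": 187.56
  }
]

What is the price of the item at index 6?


Array index 6 -> Headphones
price = 187.56

ANSWER: 187.56


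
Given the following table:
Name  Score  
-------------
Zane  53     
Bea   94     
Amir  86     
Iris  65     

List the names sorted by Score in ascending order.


Sorting by Score (ascending):
  Zane: 53
  Iris: 65
  Amir: 86
  Bea: 94


ANSWER: Zane, Iris, Amir, Bea


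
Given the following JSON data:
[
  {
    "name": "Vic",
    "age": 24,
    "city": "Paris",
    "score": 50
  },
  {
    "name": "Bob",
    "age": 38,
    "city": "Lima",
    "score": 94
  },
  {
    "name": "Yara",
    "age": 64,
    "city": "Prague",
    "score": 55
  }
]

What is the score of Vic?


Looking up record where name = Vic
Record index: 0
Field 'score' = 50

ANSWER: 50


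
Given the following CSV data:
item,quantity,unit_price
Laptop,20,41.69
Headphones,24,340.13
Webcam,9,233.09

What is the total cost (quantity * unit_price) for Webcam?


Row: Webcam
quantity = 9
unit_price = 233.09
total = 9 * 233.09 = 2097.81

ANSWER: 2097.81


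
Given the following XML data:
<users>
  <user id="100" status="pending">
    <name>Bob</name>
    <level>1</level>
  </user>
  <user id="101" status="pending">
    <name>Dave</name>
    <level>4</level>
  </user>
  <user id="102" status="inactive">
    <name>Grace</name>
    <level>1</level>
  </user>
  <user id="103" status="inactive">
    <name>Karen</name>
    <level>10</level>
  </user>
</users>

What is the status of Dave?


Finding user with name = Dave
user id="101" status="pending"

ANSWER: pending


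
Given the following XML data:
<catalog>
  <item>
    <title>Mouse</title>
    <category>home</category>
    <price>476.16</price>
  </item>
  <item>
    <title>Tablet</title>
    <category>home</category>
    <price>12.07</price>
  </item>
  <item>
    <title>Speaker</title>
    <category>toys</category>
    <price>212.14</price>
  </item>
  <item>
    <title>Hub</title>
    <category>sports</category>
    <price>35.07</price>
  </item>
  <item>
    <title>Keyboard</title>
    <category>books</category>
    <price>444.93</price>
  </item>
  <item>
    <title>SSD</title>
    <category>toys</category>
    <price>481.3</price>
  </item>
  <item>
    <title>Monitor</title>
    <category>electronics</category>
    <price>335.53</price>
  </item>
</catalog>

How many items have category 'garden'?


Scanning <item> elements for <category>garden</category>:
Count: 0

ANSWER: 0


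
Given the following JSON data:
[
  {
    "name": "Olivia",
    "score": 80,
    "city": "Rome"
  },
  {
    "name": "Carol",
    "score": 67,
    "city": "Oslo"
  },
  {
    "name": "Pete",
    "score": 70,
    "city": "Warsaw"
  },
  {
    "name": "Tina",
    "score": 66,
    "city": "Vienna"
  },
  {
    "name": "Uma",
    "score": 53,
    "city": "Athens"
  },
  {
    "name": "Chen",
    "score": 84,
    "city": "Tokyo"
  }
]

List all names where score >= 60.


Filtering records where score >= 60:
  Olivia (score=80) -> YES
  Carol (score=67) -> YES
  Pete (score=70) -> YES
  Tina (score=66) -> YES
  Uma (score=53) -> no
  Chen (score=84) -> YES


ANSWER: Olivia, Carol, Pete, Tina, Chen


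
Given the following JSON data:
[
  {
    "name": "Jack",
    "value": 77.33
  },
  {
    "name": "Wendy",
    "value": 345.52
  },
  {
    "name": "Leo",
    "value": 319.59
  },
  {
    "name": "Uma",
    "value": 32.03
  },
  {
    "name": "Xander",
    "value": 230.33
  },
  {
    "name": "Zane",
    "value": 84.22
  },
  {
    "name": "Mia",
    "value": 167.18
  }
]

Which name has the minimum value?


Comparing values:
  Jack: 77.33
  Wendy: 345.52
  Leo: 319.59
  Uma: 32.03
  Xander: 230.33
  Zane: 84.22
  Mia: 167.18
Minimum: Uma (32.03)

ANSWER: Uma


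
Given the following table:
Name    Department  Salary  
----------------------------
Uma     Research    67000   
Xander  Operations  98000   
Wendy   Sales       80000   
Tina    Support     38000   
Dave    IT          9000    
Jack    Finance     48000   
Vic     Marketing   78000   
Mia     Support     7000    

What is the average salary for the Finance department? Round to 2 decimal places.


Finance department members:
  Jack: 48000
Sum = 48000
Count = 1
Average = 48000 / 1 = 48000.00

ANSWER: 48000.00


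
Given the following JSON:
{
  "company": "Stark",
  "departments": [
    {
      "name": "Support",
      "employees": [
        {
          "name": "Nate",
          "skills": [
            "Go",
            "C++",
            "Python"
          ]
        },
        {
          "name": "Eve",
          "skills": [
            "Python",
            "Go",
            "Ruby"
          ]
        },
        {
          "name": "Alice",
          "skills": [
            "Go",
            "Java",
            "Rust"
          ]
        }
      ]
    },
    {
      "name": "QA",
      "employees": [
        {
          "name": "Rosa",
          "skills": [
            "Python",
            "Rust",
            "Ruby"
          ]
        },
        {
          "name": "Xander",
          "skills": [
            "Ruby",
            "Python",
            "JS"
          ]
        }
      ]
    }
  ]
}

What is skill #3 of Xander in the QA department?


Path: departments[1].employees[1].skills[2]
Value: JS

ANSWER: JS


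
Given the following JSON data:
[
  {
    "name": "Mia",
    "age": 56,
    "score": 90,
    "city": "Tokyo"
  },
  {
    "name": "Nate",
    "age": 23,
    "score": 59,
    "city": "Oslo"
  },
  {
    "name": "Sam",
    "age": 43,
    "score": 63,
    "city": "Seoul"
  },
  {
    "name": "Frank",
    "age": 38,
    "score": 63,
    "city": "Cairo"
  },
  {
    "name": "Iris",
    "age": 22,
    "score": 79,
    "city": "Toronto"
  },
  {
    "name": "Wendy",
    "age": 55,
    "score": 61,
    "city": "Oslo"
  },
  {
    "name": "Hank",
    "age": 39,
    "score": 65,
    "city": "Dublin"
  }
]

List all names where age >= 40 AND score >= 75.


Checking both conditions:
  Mia (age=56, score=90) -> YES
  Nate (age=23, score=59) -> no
  Sam (age=43, score=63) -> no
  Frank (age=38, score=63) -> no
  Iris (age=22, score=79) -> no
  Wendy (age=55, score=61) -> no
  Hank (age=39, score=65) -> no


ANSWER: Mia


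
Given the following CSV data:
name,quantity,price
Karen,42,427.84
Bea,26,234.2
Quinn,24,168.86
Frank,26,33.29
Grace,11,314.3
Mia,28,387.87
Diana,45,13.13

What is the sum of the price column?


Values in 'price' column:
  Row 1: 427.84
  Row 2: 234.2
  Row 3: 168.86
  Row 4: 33.29
  Row 5: 314.3
  Row 6: 387.87
  Row 7: 13.13
Sum = 427.84 + 234.2 + 168.86 + 33.29 + 314.3 + 387.87 + 13.13 = 1579.49

ANSWER: 1579.49


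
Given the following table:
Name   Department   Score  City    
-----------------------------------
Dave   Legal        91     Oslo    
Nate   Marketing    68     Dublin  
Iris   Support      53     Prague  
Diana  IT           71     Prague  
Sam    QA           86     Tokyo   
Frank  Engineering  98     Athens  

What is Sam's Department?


Row 5: Sam
Department = QA

ANSWER: QA


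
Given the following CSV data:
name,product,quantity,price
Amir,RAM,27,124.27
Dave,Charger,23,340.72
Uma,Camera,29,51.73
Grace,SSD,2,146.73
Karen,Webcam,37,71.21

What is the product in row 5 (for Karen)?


Row 5: Karen
Column 'product' = Webcam

ANSWER: Webcam


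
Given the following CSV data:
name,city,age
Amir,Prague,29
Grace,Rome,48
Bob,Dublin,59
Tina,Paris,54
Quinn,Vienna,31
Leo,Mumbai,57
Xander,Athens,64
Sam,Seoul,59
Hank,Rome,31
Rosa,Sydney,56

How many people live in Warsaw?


Scanning city column for 'Warsaw':
Total matches: 0

ANSWER: 0


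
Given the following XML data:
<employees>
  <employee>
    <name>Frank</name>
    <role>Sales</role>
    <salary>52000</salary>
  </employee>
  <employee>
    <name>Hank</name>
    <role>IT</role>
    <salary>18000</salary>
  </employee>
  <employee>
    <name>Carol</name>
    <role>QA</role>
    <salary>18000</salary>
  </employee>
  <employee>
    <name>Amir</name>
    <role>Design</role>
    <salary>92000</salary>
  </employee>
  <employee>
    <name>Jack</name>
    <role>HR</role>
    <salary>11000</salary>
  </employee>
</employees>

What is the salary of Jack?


Searching for <employee> with <name>Jack</name>
Found at position 5
<salary>11000</salary>

ANSWER: 11000


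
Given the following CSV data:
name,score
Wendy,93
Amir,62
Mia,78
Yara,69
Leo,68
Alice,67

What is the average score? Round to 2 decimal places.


Scores: 93, 62, 78, 69, 68, 67
Sum = 437
Count = 6
Average = 437 / 6 = 72.83

ANSWER: 72.83


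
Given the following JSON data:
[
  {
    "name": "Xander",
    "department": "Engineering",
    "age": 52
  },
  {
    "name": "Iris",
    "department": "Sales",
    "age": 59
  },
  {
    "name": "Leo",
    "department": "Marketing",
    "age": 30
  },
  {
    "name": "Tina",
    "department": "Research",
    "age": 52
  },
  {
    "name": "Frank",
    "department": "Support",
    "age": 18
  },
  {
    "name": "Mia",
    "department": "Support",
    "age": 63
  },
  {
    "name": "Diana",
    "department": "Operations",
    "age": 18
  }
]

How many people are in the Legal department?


Scanning records for department = Legal
  No matches found
Count: 0

ANSWER: 0


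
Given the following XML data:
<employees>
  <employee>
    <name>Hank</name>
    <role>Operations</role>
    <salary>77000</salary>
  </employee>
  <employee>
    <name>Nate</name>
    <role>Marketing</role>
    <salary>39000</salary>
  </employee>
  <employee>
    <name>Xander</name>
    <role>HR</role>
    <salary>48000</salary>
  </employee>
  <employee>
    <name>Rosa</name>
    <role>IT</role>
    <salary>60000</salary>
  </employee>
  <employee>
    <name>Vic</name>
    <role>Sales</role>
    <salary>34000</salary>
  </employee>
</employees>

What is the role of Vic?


Searching for <employee> with <name>Vic</name>
Found at position 5
<role>Sales</role>

ANSWER: Sales


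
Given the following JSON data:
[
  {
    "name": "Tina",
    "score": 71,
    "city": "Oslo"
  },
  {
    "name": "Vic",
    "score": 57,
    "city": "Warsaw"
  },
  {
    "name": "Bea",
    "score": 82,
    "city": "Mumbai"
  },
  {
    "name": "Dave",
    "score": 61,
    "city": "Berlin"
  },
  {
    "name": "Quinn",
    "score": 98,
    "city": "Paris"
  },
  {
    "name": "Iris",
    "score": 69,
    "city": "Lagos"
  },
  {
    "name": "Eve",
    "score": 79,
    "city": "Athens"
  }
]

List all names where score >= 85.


Filtering records where score >= 85:
  Tina (score=71) -> no
  Vic (score=57) -> no
  Bea (score=82) -> no
  Dave (score=61) -> no
  Quinn (score=98) -> YES
  Iris (score=69) -> no
  Eve (score=79) -> no


ANSWER: Quinn


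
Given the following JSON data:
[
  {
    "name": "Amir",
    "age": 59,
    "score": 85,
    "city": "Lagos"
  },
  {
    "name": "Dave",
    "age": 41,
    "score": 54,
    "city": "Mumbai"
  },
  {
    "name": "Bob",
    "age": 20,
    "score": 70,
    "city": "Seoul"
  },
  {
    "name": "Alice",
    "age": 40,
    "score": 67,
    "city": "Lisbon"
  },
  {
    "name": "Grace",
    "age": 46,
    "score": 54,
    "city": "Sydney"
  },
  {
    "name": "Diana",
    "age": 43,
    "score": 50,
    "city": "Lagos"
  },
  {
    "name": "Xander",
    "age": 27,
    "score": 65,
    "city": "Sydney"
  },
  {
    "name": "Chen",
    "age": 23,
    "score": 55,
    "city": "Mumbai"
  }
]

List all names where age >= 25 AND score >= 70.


Checking both conditions:
  Amir (age=59, score=85) -> YES
  Dave (age=41, score=54) -> no
  Bob (age=20, score=70) -> no
  Alice (age=40, score=67) -> no
  Grace (age=46, score=54) -> no
  Diana (age=43, score=50) -> no
  Xander (age=27, score=65) -> no
  Chen (age=23, score=55) -> no


ANSWER: Amir


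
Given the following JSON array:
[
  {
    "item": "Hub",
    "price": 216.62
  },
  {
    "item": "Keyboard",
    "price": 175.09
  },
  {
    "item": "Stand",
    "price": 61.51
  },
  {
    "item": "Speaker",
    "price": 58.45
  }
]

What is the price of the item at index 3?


Array index 3 -> Speaker
price = 58.45

ANSWER: 58.45


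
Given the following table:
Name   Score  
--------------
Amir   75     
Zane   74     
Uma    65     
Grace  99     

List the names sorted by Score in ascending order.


Sorting by Score (ascending):
  Uma: 65
  Zane: 74
  Amir: 75
  Grace: 99


ANSWER: Uma, Zane, Amir, Grace


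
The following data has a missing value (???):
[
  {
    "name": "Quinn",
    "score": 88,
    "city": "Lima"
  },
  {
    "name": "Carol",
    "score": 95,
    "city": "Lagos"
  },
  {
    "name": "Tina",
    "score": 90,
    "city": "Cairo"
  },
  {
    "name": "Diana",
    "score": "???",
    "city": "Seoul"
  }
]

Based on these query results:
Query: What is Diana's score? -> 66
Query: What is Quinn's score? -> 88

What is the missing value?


The missing value is Diana's score
From query: Diana's score = 66

ANSWER: 66


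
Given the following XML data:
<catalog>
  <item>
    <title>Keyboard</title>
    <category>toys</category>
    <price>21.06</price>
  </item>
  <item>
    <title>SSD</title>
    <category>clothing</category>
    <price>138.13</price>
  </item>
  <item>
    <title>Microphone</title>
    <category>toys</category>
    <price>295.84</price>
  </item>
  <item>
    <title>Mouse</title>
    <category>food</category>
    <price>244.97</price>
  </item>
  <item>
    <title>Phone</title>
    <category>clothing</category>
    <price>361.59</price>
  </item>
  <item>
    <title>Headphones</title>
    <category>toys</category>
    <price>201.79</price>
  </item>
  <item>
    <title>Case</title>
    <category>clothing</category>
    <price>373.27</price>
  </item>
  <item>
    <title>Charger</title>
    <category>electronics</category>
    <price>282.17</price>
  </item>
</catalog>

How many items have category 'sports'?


Scanning <item> elements for <category>sports</category>:
Count: 0

ANSWER: 0


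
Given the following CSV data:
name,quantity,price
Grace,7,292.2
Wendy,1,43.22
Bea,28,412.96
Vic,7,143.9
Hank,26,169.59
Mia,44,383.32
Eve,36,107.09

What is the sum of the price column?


Values in 'price' column:
  Row 1: 292.2
  Row 2: 43.22
  Row 3: 412.96
  Row 4: 143.9
  Row 5: 169.59
  Row 6: 383.32
  Row 7: 107.09
Sum = 292.2 + 43.22 + 412.96 + 143.9 + 169.59 + 383.32 + 107.09 = 1552.28

ANSWER: 1552.28


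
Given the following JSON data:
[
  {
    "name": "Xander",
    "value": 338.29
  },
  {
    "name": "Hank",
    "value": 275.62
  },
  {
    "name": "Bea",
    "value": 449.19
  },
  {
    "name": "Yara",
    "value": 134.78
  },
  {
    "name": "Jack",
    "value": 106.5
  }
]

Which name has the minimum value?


Comparing values:
  Xander: 338.29
  Hank: 275.62
  Bea: 449.19
  Yara: 134.78
  Jack: 106.5
Minimum: Jack (106.5)

ANSWER: Jack


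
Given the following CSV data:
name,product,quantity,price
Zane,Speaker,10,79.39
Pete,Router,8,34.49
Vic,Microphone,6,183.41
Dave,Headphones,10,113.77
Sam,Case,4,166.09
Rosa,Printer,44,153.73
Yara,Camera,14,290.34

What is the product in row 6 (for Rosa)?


Row 6: Rosa
Column 'product' = Printer

ANSWER: Printer


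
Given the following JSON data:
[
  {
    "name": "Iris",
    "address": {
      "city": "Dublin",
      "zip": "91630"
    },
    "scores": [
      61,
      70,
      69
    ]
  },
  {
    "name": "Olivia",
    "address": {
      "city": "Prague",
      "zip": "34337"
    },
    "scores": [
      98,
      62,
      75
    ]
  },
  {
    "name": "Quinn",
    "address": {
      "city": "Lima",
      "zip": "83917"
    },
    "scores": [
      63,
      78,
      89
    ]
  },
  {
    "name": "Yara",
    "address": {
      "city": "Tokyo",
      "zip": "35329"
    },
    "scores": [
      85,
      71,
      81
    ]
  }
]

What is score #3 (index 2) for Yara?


Path: records[3].scores[2]
Value: 81

ANSWER: 81


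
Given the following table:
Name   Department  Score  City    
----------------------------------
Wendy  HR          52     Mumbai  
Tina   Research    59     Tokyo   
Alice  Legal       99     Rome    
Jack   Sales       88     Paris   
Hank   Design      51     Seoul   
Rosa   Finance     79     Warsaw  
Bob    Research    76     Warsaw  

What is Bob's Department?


Row 7: Bob
Department = Research

ANSWER: Research


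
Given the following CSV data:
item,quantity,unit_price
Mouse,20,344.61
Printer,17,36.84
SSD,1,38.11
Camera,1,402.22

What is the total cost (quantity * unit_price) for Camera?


Row: Camera
quantity = 1
unit_price = 402.22
total = 1 * 402.22 = 402.22

ANSWER: 402.22


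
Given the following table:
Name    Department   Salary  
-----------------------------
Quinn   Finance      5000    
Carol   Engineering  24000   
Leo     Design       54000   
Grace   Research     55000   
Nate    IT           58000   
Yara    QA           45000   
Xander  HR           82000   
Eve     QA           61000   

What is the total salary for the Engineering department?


Engineering department members:
  Carol: 24000
Total = 24000 = 24000

ANSWER: 24000


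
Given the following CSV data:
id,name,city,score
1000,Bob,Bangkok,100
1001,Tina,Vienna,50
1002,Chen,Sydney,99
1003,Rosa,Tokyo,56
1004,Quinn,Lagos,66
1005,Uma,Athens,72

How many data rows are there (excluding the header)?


Counting rows (excluding header):
Header: id,name,city,score
Data rows: 6

ANSWER: 6


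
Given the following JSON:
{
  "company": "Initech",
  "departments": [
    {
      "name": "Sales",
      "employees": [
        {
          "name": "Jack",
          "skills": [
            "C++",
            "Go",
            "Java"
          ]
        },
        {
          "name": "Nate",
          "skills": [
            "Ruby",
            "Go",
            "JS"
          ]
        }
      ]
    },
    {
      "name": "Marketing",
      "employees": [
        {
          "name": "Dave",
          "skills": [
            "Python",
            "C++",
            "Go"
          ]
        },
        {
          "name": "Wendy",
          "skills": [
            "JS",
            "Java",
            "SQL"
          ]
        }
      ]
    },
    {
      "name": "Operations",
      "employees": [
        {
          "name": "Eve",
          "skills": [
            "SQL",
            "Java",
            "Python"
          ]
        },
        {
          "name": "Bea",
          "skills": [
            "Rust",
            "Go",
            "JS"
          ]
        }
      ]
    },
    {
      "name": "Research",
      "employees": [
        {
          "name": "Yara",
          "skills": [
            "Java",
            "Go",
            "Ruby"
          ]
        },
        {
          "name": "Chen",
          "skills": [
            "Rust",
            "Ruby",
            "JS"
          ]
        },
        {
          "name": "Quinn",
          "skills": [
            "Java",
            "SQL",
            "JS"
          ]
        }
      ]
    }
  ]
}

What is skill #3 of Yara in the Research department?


Path: departments[3].employees[0].skills[2]
Value: Ruby

ANSWER: Ruby


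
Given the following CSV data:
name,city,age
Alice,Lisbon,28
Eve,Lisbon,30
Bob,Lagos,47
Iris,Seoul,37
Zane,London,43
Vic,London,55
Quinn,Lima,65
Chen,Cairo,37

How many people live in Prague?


Scanning city column for 'Prague':
Total matches: 0

ANSWER: 0


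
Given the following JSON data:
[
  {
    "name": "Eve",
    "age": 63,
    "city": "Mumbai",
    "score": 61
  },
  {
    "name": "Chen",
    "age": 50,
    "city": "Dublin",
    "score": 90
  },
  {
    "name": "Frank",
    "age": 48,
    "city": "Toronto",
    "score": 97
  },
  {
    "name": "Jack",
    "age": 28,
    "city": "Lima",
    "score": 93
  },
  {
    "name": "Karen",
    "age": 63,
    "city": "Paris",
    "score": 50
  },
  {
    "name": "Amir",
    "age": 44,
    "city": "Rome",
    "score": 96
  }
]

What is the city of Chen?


Looking up record where name = Chen
Record index: 1
Field 'city' = Dublin

ANSWER: Dublin


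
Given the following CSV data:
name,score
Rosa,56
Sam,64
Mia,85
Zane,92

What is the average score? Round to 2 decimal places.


Scores: 56, 64, 85, 92
Sum = 297
Count = 4
Average = 297 / 4 = 74.25

ANSWER: 74.25


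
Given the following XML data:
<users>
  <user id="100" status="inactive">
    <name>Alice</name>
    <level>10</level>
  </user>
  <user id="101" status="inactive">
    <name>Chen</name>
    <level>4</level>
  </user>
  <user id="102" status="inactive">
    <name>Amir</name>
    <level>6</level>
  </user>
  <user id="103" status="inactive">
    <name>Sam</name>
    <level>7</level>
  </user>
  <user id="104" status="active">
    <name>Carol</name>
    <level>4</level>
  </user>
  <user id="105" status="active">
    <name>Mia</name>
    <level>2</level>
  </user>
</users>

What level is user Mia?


Finding user: Mia
<level>2</level>

ANSWER: 2


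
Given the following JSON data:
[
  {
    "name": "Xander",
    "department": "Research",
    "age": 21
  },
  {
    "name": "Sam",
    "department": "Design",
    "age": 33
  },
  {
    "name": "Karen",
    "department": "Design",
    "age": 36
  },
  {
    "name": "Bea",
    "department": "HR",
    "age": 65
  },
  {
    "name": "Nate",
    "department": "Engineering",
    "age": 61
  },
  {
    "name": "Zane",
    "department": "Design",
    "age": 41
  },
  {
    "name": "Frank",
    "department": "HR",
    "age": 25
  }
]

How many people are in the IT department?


Scanning records for department = IT
  No matches found
Count: 0

ANSWER: 0


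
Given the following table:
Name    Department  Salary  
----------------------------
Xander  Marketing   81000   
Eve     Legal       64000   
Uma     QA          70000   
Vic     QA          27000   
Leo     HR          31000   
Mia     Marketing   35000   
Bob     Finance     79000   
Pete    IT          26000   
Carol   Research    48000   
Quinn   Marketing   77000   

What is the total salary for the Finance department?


Finance department members:
  Bob: 79000
Total = 79000 = 79000

ANSWER: 79000


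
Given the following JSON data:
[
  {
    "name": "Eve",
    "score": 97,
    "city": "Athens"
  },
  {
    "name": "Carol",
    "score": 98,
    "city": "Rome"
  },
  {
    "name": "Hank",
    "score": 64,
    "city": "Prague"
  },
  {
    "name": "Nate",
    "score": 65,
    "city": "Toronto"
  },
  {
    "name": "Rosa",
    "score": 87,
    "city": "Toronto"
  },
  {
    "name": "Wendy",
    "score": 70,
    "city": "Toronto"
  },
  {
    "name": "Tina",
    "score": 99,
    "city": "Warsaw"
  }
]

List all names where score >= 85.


Filtering records where score >= 85:
  Eve (score=97) -> YES
  Carol (score=98) -> YES
  Hank (score=64) -> no
  Nate (score=65) -> no
  Rosa (score=87) -> YES
  Wendy (score=70) -> no
  Tina (score=99) -> YES


ANSWER: Eve, Carol, Rosa, Tina


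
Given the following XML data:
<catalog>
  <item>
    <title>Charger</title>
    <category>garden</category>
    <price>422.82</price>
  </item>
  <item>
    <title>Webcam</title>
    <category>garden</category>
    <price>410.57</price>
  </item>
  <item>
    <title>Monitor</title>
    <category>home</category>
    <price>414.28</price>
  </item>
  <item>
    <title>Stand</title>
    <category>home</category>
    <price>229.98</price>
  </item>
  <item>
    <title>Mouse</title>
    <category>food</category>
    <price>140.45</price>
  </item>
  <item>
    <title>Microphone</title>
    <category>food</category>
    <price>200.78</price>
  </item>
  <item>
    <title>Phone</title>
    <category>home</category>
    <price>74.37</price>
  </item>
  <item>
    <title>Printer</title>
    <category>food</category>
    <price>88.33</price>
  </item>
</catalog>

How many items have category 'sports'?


Scanning <item> elements for <category>sports</category>:
Count: 0

ANSWER: 0


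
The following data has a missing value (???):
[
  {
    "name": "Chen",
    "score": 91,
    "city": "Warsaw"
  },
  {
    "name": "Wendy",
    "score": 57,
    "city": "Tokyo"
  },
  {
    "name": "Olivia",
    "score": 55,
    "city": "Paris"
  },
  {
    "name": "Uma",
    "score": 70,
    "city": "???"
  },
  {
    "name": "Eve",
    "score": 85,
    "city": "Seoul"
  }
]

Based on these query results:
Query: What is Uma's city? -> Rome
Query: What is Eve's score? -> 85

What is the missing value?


The missing value is Uma's city
From query: Uma's city = Rome

ANSWER: Rome


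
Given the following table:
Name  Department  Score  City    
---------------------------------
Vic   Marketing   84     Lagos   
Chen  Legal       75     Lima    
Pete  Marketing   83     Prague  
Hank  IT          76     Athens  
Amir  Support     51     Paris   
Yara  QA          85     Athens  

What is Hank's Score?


Row 4: Hank
Score = 76

ANSWER: 76
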